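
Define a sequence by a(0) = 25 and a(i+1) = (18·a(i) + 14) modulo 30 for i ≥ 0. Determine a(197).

a(0) = 25,  a(1) = 14,  a(2) = 26,  a(3) = 2,  a(4) = 20,  a(5) = 14.
Since a(5) = a(1) = 14, the sequence is eventually periodic: after a pre-period of length 1 it cycles with period 4.
For i ≥ 1, a(i) depends only on (i - 1) mod 4. (197 - 1) mod 4 = 0, so a(197) = a(1) = 14.

14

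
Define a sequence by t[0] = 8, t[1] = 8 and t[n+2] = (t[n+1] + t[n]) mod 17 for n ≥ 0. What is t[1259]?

t[0] = 8,  t[1] = 8,  t[2] = 16,  t[3] = 7,  t[4] = 6,  t[5] = 13,  t[6] = 2,  t[7] = 15,  t[8] = 0,  t[9] = 15,  t[10] = 15,  t[11] = 13,  t[12] = 11,  t[13] = 7,  t[14] = 1,  t[15] = 8,  t[16] = 9,  t[17] = 0,  t[18] = 9,  t[19] = 9,  t[20] = 1,  t[21] = 10,  t[22] = 11,  t[23] = 4,  t[24] = 15,  t[25] = 2,  t[26] = 0,  t[27] = 2,  t[28] = 2,  t[29] = 4,  t[30] = 6,  t[31] = 10,  t[32] = 16,  t[33] = 9,  t[34] = 8,  t[35] = 0,  t[36] = 8,  t[37] = 8.
Since (t[36], t[37]) = (t[0], t[1]) = (8, 8) (two consecutive terms determine the rest), the sequence is periodic with period 36.
(1259 - 0) mod 36 = 35, so t[1259] = t[35] = 0.

0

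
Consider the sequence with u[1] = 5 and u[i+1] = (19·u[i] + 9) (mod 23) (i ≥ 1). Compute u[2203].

u[1] = 5,  u[2] = 12,  u[3] = 7,  u[4] = 4,  u[5] = 16,  u[6] = 14,  u[7] = 22,  u[8] = 13,  u[9] = 3,  u[10] = 20,  u[11] = 21,  u[12] = 17,  u[13] = 10,  u[14] = 15,  u[15] = 18,  u[16] = 6,  u[17] = 8,  u[18] = 0,  u[19] = 9,  u[20] = 19,  u[21] = 2,  u[22] = 1,  u[23] = 5.
The sequence repeats with period 22.
(2203 - 1) mod 22 = 2, so u[2203] = u[3] = 7.

7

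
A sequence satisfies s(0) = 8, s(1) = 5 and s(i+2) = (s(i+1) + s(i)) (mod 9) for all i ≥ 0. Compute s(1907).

3

We have s(0) = 8; s(1) = 5; s(2) = 4; s(3) = 0; s(4) = 4; s(5) = 4; s(6) = 8; s(7) = 3; s(8) = 2; s(9) = 5; s(10) = 7; s(11) = 3; s(12) = 1; s(13) = 4; s(14) = 5; s(15) = 0; s(16) = 5; s(17) = 5; s(18) = 1; s(19) = 6; s(20) = 7; s(21) = 4; s(22) = 2; s(23) = 6; s(24) = 8; s(25) = 5.
The sequence repeats with period 24.
(1907 - 0) mod 24 = 11, so s(1907) = s(11) = 3.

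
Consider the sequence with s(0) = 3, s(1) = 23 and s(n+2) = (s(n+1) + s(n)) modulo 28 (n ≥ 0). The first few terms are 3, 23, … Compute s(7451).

We have s(0) = 3,  s(1) = 23,  s(2) = 26,  s(3) = 21,  s(4) = 19,  s(5) = 12,  s(6) = 3,  s(7) = 15,  s(8) = 18,  s(9) = 5,  s(10) = 23,  s(11) = 0,  s(12) = 23,  s(13) = 23,  s(14) = 18,  s(15) = 13,  s(16) = 3,  s(17) = 16,  s(18) = 19,  s(19) = 7,  s(20) = 26,  s(21) = 5,  s(22) = 3,  s(23) = 8,  s(24) = 11,  s(25) = 19,  s(26) = 2,  s(27) = 21,  s(28) = 23,  s(29) = 16,  s(30) = 11,  s(31) = 27,  s(32) = 10,  s(33) = 9,  s(34) = 19,  s(35) = 0,  s(36) = 19,  s(37) = 19,  s(38) = 10,  s(39) = 1,  s(40) = 11,  s(41) = 12,  s(42) = 23,  s(43) = 7,  s(44) = 2,  s(45) = 9,  s(46) = 11,  s(47) = 20,  s(48) = 3,  s(49) = 23.
Since (s(48), s(49)) = (s(0), s(1)) = (3, 23) (two consecutive terms determine the rest), the sequence is periodic with period 48.
(7451 - 0) mod 48 = 11, so s(7451) = s(11) = 0.

0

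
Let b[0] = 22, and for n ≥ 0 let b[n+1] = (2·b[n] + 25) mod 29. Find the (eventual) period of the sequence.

28

b[0] = 22, b[1] = 11, b[2] = 18, b[3] = 3, b[4] = 2, b[5] = 0, b[6] = 25, b[7] = 17, b[8] = 1, b[9] = 27, b[10] = 21, b[11] = 9, b[12] = 14, b[13] = 24, b[14] = 15, b[15] = 26, b[16] = 19, b[17] = 5, b[18] = 6, b[19] = 8, b[20] = 12, b[21] = 20, b[22] = 7, b[23] = 10, b[24] = 16, b[25] = 28, b[26] = 23, b[27] = 13, b[28] = 22.
The sequence repeats with period 28.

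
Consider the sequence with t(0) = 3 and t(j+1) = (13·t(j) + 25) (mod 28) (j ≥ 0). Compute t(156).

Listing terms: t(0) = 3, t(1) = 8, t(2) = 17, t(3) = 22, t(4) = 3.
Since t(4) = t(0) = 3, the sequence is periodic with period 4.
(156 - 0) mod 4 = 0, so t(156) = t(0) = 3.

3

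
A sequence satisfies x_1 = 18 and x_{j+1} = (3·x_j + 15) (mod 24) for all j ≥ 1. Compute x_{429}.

18

Listing terms: x_1 = 18; x_2 = 21; x_3 = 6; x_4 = 9; x_5 = 18.
Since x_5 = x_1 = 18, the sequence is periodic with period 4.
So x_{429} = x_{1 + ((429-1) mod 4)} = x_1 = 18.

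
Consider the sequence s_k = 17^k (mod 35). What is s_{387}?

We have s_1 = 17, s_2 = 9, s_3 = 13, s_4 = 11, s_5 = 12, s_6 = 29, s_7 = 3, s_8 = 16, s_9 = 27, s_{10} = 4, s_{11} = 33, s_{12} = 1, s_{13} = 17.
Since s_{13} = s_1 = 17, the sequence is periodic with period 12.
(387 - 1) mod 12 = 2, so s_{387} = s_3 = 13.

13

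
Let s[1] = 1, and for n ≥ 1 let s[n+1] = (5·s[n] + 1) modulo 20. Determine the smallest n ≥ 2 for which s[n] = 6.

2

Computing terms: s[1] = 1, s[2] = 6, s[3] = 11, s[4] = 16, s[5] = 1.
Since s[5] = s[1] = 1, the sequence is periodic with period 4.
The value 6 first appears (with n ≥ 2) at s[2].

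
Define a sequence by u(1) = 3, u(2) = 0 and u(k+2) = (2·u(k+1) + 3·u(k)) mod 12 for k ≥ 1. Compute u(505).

3

u(1) = 3, u(2) = 0, u(3) = 9, u(4) = 6, u(5) = 3, u(6) = 0.
The sequence repeats with period 4.
So u(505) = u(1 + ((505-1) mod 4)) = u(1) = 3.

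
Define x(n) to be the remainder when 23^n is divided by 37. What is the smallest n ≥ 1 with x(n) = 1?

x(0) = 1; x(1) = 23; x(2) = 11; x(3) = 31; x(4) = 10; x(5) = 8; x(6) = 36; x(7) = 14; x(8) = 26; x(9) = 6; x(10) = 27; x(11) = 29; x(12) = 1.
Since x(12) = x(0) = 1, the sequence is periodic with period 12.
The value 1 next appears (with n ≥ 1) at x(12).

12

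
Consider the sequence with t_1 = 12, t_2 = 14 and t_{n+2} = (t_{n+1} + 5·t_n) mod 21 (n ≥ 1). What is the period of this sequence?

42

We have t_1 = 12, t_2 = 14, t_3 = 11, t_4 = 18, t_5 = 10, t_6 = 16, t_7 = 3, t_8 = 20, t_9 = 14, t_{10} = 9, t_{11} = 16, t_{12} = 19, t_{13} = 15, t_{14} = 5, t_{15} = 17, t_{16} = 0, t_{17} = 1, t_{18} = 1, t_{19} = 6, t_{20} = 11, t_{21} = 20, t_{22} = 12, t_{23} = 7, t_{24} = 4, t_{25} = 18, t_{26} = 17, t_{27} = 2, t_{28} = 3, t_{29} = 13, t_{30} = 7, t_{31} = 9, t_{32} = 2, t_{33} = 5, t_{34} = 15, t_{35} = 19, t_{36} = 10, t_{37} = 0, t_{38} = 8, t_{39} = 8, t_{40} = 6, t_{41} = 4, t_{42} = 13, t_{43} = 12, t_{44} = 14.
Since (t_{43}, t_{44}) = (t_1, t_2) = (12, 14) (two consecutive terms determine the rest), the sequence is periodic with period 42.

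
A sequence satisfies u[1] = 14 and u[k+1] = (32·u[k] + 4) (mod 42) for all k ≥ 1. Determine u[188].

Listing terms: u[1] = 14; u[2] = 32; u[3] = 20; u[4] = 14.
Since u[4] = u[1] = 14, the sequence is periodic with period 3.
So u[188] = u[1 + ((188-1) mod 3)] = u[2] = 32.

32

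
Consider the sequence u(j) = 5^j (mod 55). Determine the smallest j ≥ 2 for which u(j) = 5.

u(1) = 5,  u(2) = 25,  u(3) = 15,  u(4) = 20,  u(5) = 45,  u(6) = 5.
The sequence repeats with period 5.
The value 5 next appears (with j ≥ 2) at u(6).

6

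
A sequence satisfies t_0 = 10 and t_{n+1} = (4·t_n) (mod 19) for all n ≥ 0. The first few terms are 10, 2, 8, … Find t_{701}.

Listing terms: t_0 = 10, t_1 = 2, t_2 = 8, t_3 = 13, t_4 = 14, t_5 = 18, t_6 = 15, t_7 = 3, t_8 = 12, t_9 = 10.
Since t_9 = t_0 = 10, the sequence is periodic with period 9.
So t_{701} = t_{0 + ((701-0) mod 9)} = t_8 = 12.

12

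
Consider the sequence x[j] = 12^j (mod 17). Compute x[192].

Computing terms: x[1] = 12,  x[2] = 8,  x[3] = 11,  x[4] = 13,  x[5] = 3,  x[6] = 2,  x[7] = 7,  x[8] = 16,  x[9] = 5,  x[10] = 9,  x[11] = 6,  x[12] = 4,  x[13] = 14,  x[14] = 15,  x[15] = 10,  x[16] = 1,  x[17] = 12.
The sequence repeats with period 16.
(192 - 1) mod 16 = 15, so x[192] = x[16] = 1.

1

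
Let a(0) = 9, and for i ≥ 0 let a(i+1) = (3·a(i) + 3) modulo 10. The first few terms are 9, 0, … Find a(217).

0

Listing terms: a(0) = 9, a(1) = 0, a(2) = 3, a(3) = 2, a(4) = 9.
The sequence repeats with period 4.
(217 - 0) mod 4 = 1, so a(217) = a(1) = 0.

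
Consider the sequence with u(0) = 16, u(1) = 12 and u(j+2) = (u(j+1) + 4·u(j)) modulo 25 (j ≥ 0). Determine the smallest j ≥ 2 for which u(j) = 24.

3

Listing terms: u(0) = 16; u(1) = 12; u(2) = 1; u(3) = 24; u(4) = 3; u(5) = 24; u(6) = 11; u(7) = 7; u(8) = 1; u(9) = 4; u(10) = 8; u(11) = 24; u(12) = 6; u(13) = 2; u(14) = 1; u(15) = 9; u(16) = 13; u(17) = 24; u(18) = 1; u(19) = 22; u(20) = 1; u(21) = 14; u(22) = 18; u(23) = 24; u(24) = 21; u(25) = 17; u(26) = 1; u(27) = 19; u(28) = 23; u(29) = 24; u(30) = 16; u(31) = 12.
Since (u(30), u(31)) = (u(0), u(1)) = (16, 12) (two consecutive terms determine the rest), the sequence is periodic with period 30.
The value 24 first appears (with j ≥ 2) at u(3).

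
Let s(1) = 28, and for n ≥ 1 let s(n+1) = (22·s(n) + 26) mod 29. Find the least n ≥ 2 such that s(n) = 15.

13

s(1) = 28, s(2) = 4, s(3) = 27, s(4) = 11, s(5) = 7, s(6) = 6, s(7) = 13, s(8) = 22, s(9) = 17, s(10) = 23, s(11) = 10, s(12) = 14, s(13) = 15, s(14) = 8, s(15) = 28.
The sequence repeats with period 14.
The value 15 first appears (with n ≥ 2) at s(13).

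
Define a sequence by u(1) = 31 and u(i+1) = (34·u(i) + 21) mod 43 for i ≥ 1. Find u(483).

12

Listing terms: u(1) = 31,  u(2) = 0,  u(3) = 21,  u(4) = 4,  u(5) = 28,  u(6) = 27,  u(7) = 36,  u(8) = 41,  u(9) = 39,  u(10) = 14,  u(11) = 24,  u(12) = 20,  u(13) = 13,  u(14) = 33,  u(15) = 25,  u(16) = 11,  u(17) = 8,  u(18) = 35,  u(19) = 7,  u(20) = 1,  u(21) = 12,  u(22) = 42,  u(23) = 30,  u(24) = 9,  u(25) = 26,  u(26) = 2,  u(27) = 3,  u(28) = 37,  u(29) = 32,  u(30) = 34,  u(31) = 16,  u(32) = 6,  u(33) = 10,  u(34) = 17,  u(35) = 40,  u(36) = 5,  u(37) = 19,  u(38) = 22,  u(39) = 38,  u(40) = 23,  u(41) = 29,  u(42) = 18,  u(43) = 31.
Since u(43) = u(1) = 31, the sequence is periodic with period 42.
(483 - 1) mod 42 = 20, so u(483) = u(21) = 12.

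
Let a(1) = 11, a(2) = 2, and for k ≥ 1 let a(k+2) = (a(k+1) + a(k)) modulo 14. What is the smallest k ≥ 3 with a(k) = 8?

Computing terms: a(1) = 11; a(2) = 2; a(3) = 13; a(4) = 1; a(5) = 0; a(6) = 1; a(7) = 1; a(8) = 2; a(9) = 3; a(10) = 5; a(11) = 8; a(12) = 13; a(13) = 7; a(14) = 6; a(15) = 13; a(16) = 5; a(17) = 4; a(18) = 9; a(19) = 13; a(20) = 8; a(21) = 7; a(22) = 1; a(23) = 8; a(24) = 9; a(25) = 3; a(26) = 12; a(27) = 1; a(28) = 13; a(29) = 0; a(30) = 13; a(31) = 13; a(32) = 12; a(33) = 11; a(34) = 9; a(35) = 6; a(36) = 1; a(37) = 7; a(38) = 8; a(39) = 1; a(40) = 9; a(41) = 10; a(42) = 5; a(43) = 1; a(44) = 6; a(45) = 7; a(46) = 13; a(47) = 6; a(48) = 5; a(49) = 11; a(50) = 2.
Since (a(49), a(50)) = (a(1), a(2)) = (11, 2) (two consecutive terms determine the rest), the sequence is periodic with period 48.
The value 8 first appears (with k ≥ 3) at a(11).

11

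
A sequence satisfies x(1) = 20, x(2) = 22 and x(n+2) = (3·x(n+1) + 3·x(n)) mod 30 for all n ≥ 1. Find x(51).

Computing terms: x(1) = 20, x(2) = 22, x(3) = 6, x(4) = 24, x(5) = 0, x(6) = 12, x(7) = 6, x(8) = 24.
Since (x(7), x(8)) = (x(3), x(4)) = (6, 24) (two consecutive terms determine the rest), the sequence is eventually periodic: after a pre-period of length 2 it cycles with period 4.
For n ≥ 3, x(n) depends only on (n - 3) mod 4. (51 - 3) mod 4 = 0, so x(51) = x(3) = 6.

6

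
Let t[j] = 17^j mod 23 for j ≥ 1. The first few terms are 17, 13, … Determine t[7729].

Listing terms: t[1] = 17,  t[2] = 13,  t[3] = 14,  t[4] = 8,  t[5] = 21,  t[6] = 12,  t[7] = 20,  t[8] = 18,  t[9] = 7,  t[10] = 4,  t[11] = 22,  t[12] = 6,  t[13] = 10,  t[14] = 9,  t[15] = 15,  t[16] = 2,  t[17] = 11,  t[18] = 3,  t[19] = 5,  t[20] = 16,  t[21] = 19,  t[22] = 1,  t[23] = 17.
Since t[23] = t[1] = 17, the sequence is periodic with period 22.
So t[7729] = t[1 + ((7729-1) mod 22)] = t[7] = 20.

20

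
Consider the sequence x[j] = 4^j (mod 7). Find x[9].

x[0] = 1; x[1] = 4; x[2] = 2; x[3] = 1.
The sequence repeats with period 3.
(9 - 0) mod 3 = 0, so x[9] = x[0] = 1.

1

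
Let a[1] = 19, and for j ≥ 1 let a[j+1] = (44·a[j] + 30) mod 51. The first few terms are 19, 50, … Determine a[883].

a[1] = 19, a[2] = 50, a[3] = 37, a[4] = 26, a[5] = 1, a[6] = 23, a[7] = 22, a[8] = 29, a[9] = 31, a[10] = 17, a[11] = 13, a[12] = 41, a[13] = 49, a[14] = 44, a[15] = 28, a[16] = 38, a[17] = 19.
Since a[17] = a[1] = 19, the sequence is periodic with period 16.
So a[883] = a[1 + ((883-1) mod 16)] = a[3] = 37.

37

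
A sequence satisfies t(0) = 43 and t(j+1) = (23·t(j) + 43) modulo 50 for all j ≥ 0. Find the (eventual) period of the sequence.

20

t(0) = 43,  t(1) = 32,  t(2) = 29,  t(3) = 10,  t(4) = 23,  t(5) = 22,  t(6) = 49,  t(7) = 20,  t(8) = 3,  t(9) = 12,  t(10) = 19,  t(11) = 30,  t(12) = 33,  t(13) = 2,  t(14) = 39,  t(15) = 40,  t(16) = 13,  t(17) = 42,  t(18) = 9,  t(19) = 0,  t(20) = 43.
The sequence repeats with period 20.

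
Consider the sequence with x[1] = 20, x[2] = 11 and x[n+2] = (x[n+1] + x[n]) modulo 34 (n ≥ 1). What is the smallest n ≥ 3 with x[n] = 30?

Computing terms: x[1] = 20; x[2] = 11; x[3] = 31; x[4] = 8; x[5] = 5; x[6] = 13; x[7] = 18; x[8] = 31; x[9] = 15; x[10] = 12; x[11] = 27; x[12] = 5; x[13] = 32; x[14] = 3; x[15] = 1; x[16] = 4; x[17] = 5; x[18] = 9; x[19] = 14; x[20] = 23; x[21] = 3; x[22] = 26; x[23] = 29; x[24] = 21; x[25] = 16; x[26] = 3; x[27] = 19; x[28] = 22; x[29] = 7; x[30] = 29; x[31] = 2; x[32] = 31; x[33] = 33; x[34] = 30; x[35] = 29; x[36] = 25; x[37] = 20; x[38] = 11.
The sequence repeats with period 36.
The value 30 first appears (with n ≥ 3) at x[34].

34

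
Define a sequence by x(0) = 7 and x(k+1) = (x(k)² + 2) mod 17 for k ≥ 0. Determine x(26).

3

x(0) = 7; x(1) = 0; x(2) = 2; x(3) = 6; x(4) = 4; x(5) = 1; x(6) = 3; x(7) = 11; x(8) = 4.
Since x(8) = x(4) = 4, the sequence is eventually periodic: after a pre-period of length 4 it cycles with period 4.
For k ≥ 4, x(k) depends only on (k - 4) mod 4. (26 - 4) mod 4 = 2, so x(26) = x(6) = 3.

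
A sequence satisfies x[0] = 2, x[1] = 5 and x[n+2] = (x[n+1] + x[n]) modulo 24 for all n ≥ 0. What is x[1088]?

11

Computing terms: x[0] = 2, x[1] = 5, x[2] = 7, x[3] = 12, x[4] = 19, x[5] = 7, x[6] = 2, x[7] = 9, x[8] = 11, x[9] = 20, x[10] = 7, x[11] = 3, x[12] = 10, x[13] = 13, x[14] = 23, x[15] = 12, x[16] = 11, x[17] = 23, x[18] = 10, x[19] = 9, x[20] = 19, x[21] = 4, x[22] = 23, x[23] = 3, x[24] = 2, x[25] = 5.
Since (x[24], x[25]) = (x[0], x[1]) = (2, 5) (two consecutive terms determine the rest), the sequence is periodic with period 24.
So x[1088] = x[0 + ((1088-0) mod 24)] = x[8] = 11.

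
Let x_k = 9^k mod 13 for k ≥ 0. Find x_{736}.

9

Listing terms: x_0 = 1, x_1 = 9, x_2 = 3, x_3 = 1.
The sequence repeats with period 3.
So x_{736} = x_{0 + ((736-0) mod 3)} = x_1 = 9.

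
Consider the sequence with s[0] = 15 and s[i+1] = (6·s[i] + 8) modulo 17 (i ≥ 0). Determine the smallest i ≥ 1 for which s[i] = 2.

We have s[0] = 15, s[1] = 13, s[2] = 1, s[3] = 14, s[4] = 7, s[5] = 16, s[6] = 2, s[7] = 3, s[8] = 9, s[9] = 11, s[10] = 6, s[11] = 10, s[12] = 0, s[13] = 8, s[14] = 5, s[15] = 4, s[16] = 15.
The sequence repeats with period 16.
The value 2 first appears (with i ≥ 1) at s[6].

6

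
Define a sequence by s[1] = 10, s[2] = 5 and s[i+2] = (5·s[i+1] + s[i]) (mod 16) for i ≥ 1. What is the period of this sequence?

Computing terms: s[1] = 10, s[2] = 5, s[3] = 3, s[4] = 4, s[5] = 7, s[6] = 7, s[7] = 10, s[8] = 9, s[9] = 7, s[10] = 12, s[11] = 3, s[12] = 11, s[13] = 10, s[14] = 13, s[15] = 11, s[16] = 4, s[17] = 15, s[18] = 15, s[19] = 10, s[20] = 1, s[21] = 15, s[22] = 12, s[23] = 11, s[24] = 3, s[25] = 10, s[26] = 5.
The sequence repeats with period 24.

24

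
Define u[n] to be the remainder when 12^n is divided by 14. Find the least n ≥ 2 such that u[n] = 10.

5

Listing terms: u[1] = 12, u[2] = 4, u[3] = 6, u[4] = 2, u[5] = 10, u[6] = 8, u[7] = 12.
Since u[7] = u[1] = 12, the sequence is periodic with period 6.
The value 10 first appears (with n ≥ 2) at u[5].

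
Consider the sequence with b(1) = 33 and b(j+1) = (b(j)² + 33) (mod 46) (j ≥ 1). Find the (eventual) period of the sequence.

4

We have b(1) = 33,  b(2) = 18,  b(3) = 35,  b(4) = 16,  b(5) = 13,  b(6) = 18.
Since b(6) = b(2) = 18, the sequence is eventually periodic: after a pre-period of length 1 it cycles with period 4.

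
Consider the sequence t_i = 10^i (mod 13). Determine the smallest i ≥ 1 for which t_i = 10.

1

We have t_0 = 1, t_1 = 10, t_2 = 9, t_3 = 12, t_4 = 3, t_5 = 4, t_6 = 1.
The sequence repeats with period 6.
The value 10 first appears (with i ≥ 1) at t_1.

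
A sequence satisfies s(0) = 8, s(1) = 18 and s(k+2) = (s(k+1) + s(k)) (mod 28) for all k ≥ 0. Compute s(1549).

Computing terms: s(0) = 8; s(1) = 18; s(2) = 26; s(3) = 16; s(4) = 14; s(5) = 2; s(6) = 16; s(7) = 18; s(8) = 6; s(9) = 24; s(10) = 2; s(11) = 26; s(12) = 0; s(13) = 26; s(14) = 26; s(15) = 24; s(16) = 22; s(17) = 18; s(18) = 12; s(19) = 2; s(20) = 14; s(21) = 16; s(22) = 2; s(23) = 18; s(24) = 20; s(25) = 10; s(26) = 2; s(27) = 12; s(28) = 14; s(29) = 26; s(30) = 12; s(31) = 10; s(32) = 22; s(33) = 4; s(34) = 26; s(35) = 2; s(36) = 0; s(37) = 2; s(38) = 2; s(39) = 4; s(40) = 6; s(41) = 10; s(42) = 16; s(43) = 26; s(44) = 14; s(45) = 12; s(46) = 26; s(47) = 10; s(48) = 8; s(49) = 18.
Since (s(48), s(49)) = (s(0), s(1)) = (8, 18) (two consecutive terms determine the rest), the sequence is periodic with period 48.
So s(1549) = s(0 + ((1549-0) mod 48)) = s(13) = 26.

26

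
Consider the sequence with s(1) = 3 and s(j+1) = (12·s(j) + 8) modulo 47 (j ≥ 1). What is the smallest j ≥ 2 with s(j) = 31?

Listing terms: s(1) = 3, s(2) = 44, s(3) = 19, s(4) = 1, s(5) = 20, s(6) = 13, s(7) = 23, s(8) = 2, s(9) = 32, s(10) = 16, s(11) = 12, s(12) = 11, s(13) = 46, s(14) = 43, s(15) = 7, s(16) = 45, s(17) = 31, s(18) = 4, s(19) = 9, s(20) = 22, s(21) = 37, s(22) = 29, s(23) = 27, s(24) = 3.
The sequence repeats with period 23.
The value 31 first appears (with j ≥ 2) at s(17).

17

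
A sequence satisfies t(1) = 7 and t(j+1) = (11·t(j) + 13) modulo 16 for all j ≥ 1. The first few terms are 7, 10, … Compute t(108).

6

We have t(1) = 7, t(2) = 10, t(3) = 11, t(4) = 6, t(5) = 15, t(6) = 2, t(7) = 3, t(8) = 14, t(9) = 7.
Since t(9) = t(1) = 7, the sequence is periodic with period 8.
So t(108) = t(1 + ((108-1) mod 8)) = t(4) = 6.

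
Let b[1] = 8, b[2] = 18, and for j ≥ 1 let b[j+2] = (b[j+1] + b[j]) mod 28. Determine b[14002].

4

We have b[1] = 8, b[2] = 18, b[3] = 26, b[4] = 16, b[5] = 14, b[6] = 2, b[7] = 16, b[8] = 18, b[9] = 6, b[10] = 24, b[11] = 2, b[12] = 26, b[13] = 0, b[14] = 26, b[15] = 26, b[16] = 24, b[17] = 22, b[18] = 18, b[19] = 12, b[20] = 2, b[21] = 14, b[22] = 16, b[23] = 2, b[24] = 18, b[25] = 20, b[26] = 10, b[27] = 2, b[28] = 12, b[29] = 14, b[30] = 26, b[31] = 12, b[32] = 10, b[33] = 22, b[34] = 4, b[35] = 26, b[36] = 2, b[37] = 0, b[38] = 2, b[39] = 2, b[40] = 4, b[41] = 6, b[42] = 10, b[43] = 16, b[44] = 26, b[45] = 14, b[46] = 12, b[47] = 26, b[48] = 10, b[49] = 8, b[50] = 18.
Since (b[49], b[50]) = (b[1], b[2]) = (8, 18) (two consecutive terms determine the rest), the sequence is periodic with period 48.
So b[14002] = b[1 + ((14002-1) mod 48)] = b[34] = 4.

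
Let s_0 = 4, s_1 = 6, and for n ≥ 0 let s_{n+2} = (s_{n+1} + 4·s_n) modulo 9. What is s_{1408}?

We have s_0 = 4; s_1 = 6; s_2 = 4; s_3 = 1; s_4 = 8; s_5 = 3; s_6 = 8; s_7 = 2; s_8 = 7; s_9 = 6; s_{10} = 7; s_{11} = 4; s_{12} = 5; s_{13} = 3; s_{14} = 5; s_{15} = 8; s_{16} = 1; s_{17} = 6; s_{18} = 1; s_{19} = 7; s_{20} = 2; s_{21} = 3; s_{22} = 2; s_{23} = 5; s_{24} = 4; s_{25} = 6.
The sequence repeats with period 24.
(1408 - 0) mod 24 = 16, so s_{1408} = s_{16} = 1.

1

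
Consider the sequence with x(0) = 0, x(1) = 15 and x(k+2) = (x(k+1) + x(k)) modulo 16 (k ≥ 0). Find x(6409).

15

We have x(0) = 0; x(1) = 15; x(2) = 15; x(3) = 14; x(4) = 13; x(5) = 11; x(6) = 8; x(7) = 3; x(8) = 11; x(9) = 14; x(10) = 9; x(11) = 7; x(12) = 0; x(13) = 7; x(14) = 7; x(15) = 14; x(16) = 5; x(17) = 3; x(18) = 8; x(19) = 11; x(20) = 3; x(21) = 14; x(22) = 1; x(23) = 15; x(24) = 0; x(25) = 15.
Since (x(24), x(25)) = (x(0), x(1)) = (0, 15) (two consecutive terms determine the rest), the sequence is periodic with period 24.
(6409 - 0) mod 24 = 1, so x(6409) = x(1) = 15.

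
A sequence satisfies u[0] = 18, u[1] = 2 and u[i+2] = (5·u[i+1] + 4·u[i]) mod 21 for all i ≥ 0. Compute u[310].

17

Computing terms: u[0] = 18; u[1] = 2; u[2] = 19; u[3] = 19; u[4] = 3; u[5] = 7; u[6] = 5; u[7] = 11; u[8] = 12; u[9] = 20; u[10] = 1; u[11] = 1; u[12] = 9; u[13] = 7; u[14] = 8; u[15] = 5; u[16] = 15; u[17] = 11; u[18] = 10; u[19] = 10; u[20] = 6; u[21] = 7; u[22] = 17; u[23] = 8; u[24] = 3; u[25] = 5; u[26] = 16; u[27] = 16; u[28] = 18; u[29] = 7; u[30] = 2; u[31] = 17; u[32] = 9; u[33] = 8; u[34] = 13; u[35] = 13; u[36] = 12; u[37] = 7; u[38] = 20; u[39] = 2; u[40] = 6; u[41] = 17; u[42] = 4; u[43] = 4; u[44] = 15; u[45] = 7; u[46] = 11; u[47] = 20; u[48] = 18; u[49] = 2.
Since (u[48], u[49]) = (u[0], u[1]) = (18, 2) (two consecutive terms determine the rest), the sequence is periodic with period 48.
(310 - 0) mod 48 = 22, so u[310] = u[22] = 17.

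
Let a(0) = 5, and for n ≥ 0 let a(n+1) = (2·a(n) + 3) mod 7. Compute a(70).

Computing terms: a(0) = 5, a(1) = 6, a(2) = 1, a(3) = 5.
Since a(3) = a(0) = 5, the sequence is periodic with period 3.
(70 - 0) mod 3 = 1, so a(70) = a(1) = 6.

6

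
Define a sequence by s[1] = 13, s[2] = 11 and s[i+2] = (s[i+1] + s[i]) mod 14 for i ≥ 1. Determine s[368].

5

We have s[1] = 13; s[2] = 11; s[3] = 10; s[4] = 7; s[5] = 3; s[6] = 10; s[7] = 13; s[8] = 9; s[9] = 8; s[10] = 3; s[11] = 11; s[12] = 0; s[13] = 11; s[14] = 11; s[15] = 8; s[16] = 5; s[17] = 13; s[18] = 4; s[19] = 3; s[20] = 7; s[21] = 10; s[22] = 3; s[23] = 13; s[24] = 2; s[25] = 1; s[26] = 3; s[27] = 4; s[28] = 7; s[29] = 11; s[30] = 4; s[31] = 1; s[32] = 5; s[33] = 6; s[34] = 11; s[35] = 3; s[36] = 0; s[37] = 3; s[38] = 3; s[39] = 6; s[40] = 9; s[41] = 1; s[42] = 10; s[43] = 11; s[44] = 7; s[45] = 4; s[46] = 11; s[47] = 1; s[48] = 12; s[49] = 13; s[50] = 11.
The sequence repeats with period 48.
(368 - 1) mod 48 = 31, so s[368] = s[32] = 5.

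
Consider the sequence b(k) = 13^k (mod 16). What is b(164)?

1

We have b(1) = 13, b(2) = 9, b(3) = 5, b(4) = 1, b(5) = 13.
The sequence repeats with period 4.
(164 - 1) mod 4 = 3, so b(164) = b(4) = 1.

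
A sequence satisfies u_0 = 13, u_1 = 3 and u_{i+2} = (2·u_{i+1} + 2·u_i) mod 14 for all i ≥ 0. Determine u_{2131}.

We have u_0 = 13,  u_1 = 3,  u_2 = 4,  u_3 = 0,  u_4 = 8,  u_5 = 2,  u_6 = 6,  u_7 = 2,  u_8 = 2,  u_9 = 8,  u_{10} = 6,  u_{11} = 0,  u_{12} = 12,  u_{13} = 10,  u_{14} = 2,  u_{15} = 10,  u_{16} = 10,  u_{17} = 12,  u_{18} = 2,  u_{19} = 0,  u_{20} = 4,  u_{21} = 8,  u_{22} = 10,  u_{23} = 8,  u_{24} = 8,  u_{25} = 4,  u_{26} = 10,  u_{27} = 0,  u_{28} = 6,  u_{29} = 12,  u_{30} = 8,  u_{31} = 12,  u_{32} = 12,  u_{33} = 6,  u_{34} = 8,  u_{35} = 0,  u_{36} = 2,  u_{37} = 4,  u_{38} = 12,  u_{39} = 4,  u_{40} = 4,  u_{41} = 2,  u_{42} = 12,  u_{43} = 0,  u_{44} = 10,  u_{45} = 6,  u_{46} = 4,  u_{47} = 6,  u_{48} = 6,  u_{49} = 10,  u_{50} = 4,  u_{51} = 0.
Since (u_{50}, u_{51}) = (u_2, u_3) = (4, 0) (two consecutive terms determine the rest), the sequence is eventually periodic: after a pre-period of length 2 it cycles with period 48.
For i ≥ 2, u_i depends only on (i - 2) mod 48. (2131 - 2) mod 48 = 17, so u_{2131} = u_{19} = 0.

0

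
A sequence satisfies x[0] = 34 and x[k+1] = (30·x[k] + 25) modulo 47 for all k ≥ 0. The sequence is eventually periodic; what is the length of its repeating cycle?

Computing terms: x[0] = 34, x[1] = 11, x[2] = 26, x[3] = 6, x[4] = 17, x[5] = 18, x[6] = 1, x[7] = 8, x[8] = 30, x[9] = 32, x[10] = 45, x[11] = 12, x[12] = 9, x[13] = 13, x[14] = 39, x[15] = 20, x[16] = 14, x[17] = 22, x[18] = 27, x[19] = 36, x[20] = 24, x[21] = 40, x[22] = 3, x[23] = 21, x[24] = 44, x[25] = 29, x[26] = 2, x[27] = 38, x[28] = 37, x[29] = 7, x[30] = 0, x[31] = 25, x[32] = 23, x[33] = 10, x[34] = 43, x[35] = 46, x[36] = 42, x[37] = 16, x[38] = 35, x[39] = 41, x[40] = 33, x[41] = 28, x[42] = 19, x[43] = 31, x[44] = 15, x[45] = 5, x[46] = 34.
The sequence repeats with period 46.

46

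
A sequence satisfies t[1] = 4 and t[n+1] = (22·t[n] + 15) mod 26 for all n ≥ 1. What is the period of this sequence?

Computing terms: t[1] = 4, t[2] = 25, t[3] = 19, t[4] = 17, t[5] = 25.
Since t[5] = t[2] = 25, the sequence is eventually periodic: after a pre-period of length 1 it cycles with period 3.

3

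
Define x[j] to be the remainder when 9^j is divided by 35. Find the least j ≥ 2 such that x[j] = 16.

Computing terms: x[1] = 9,  x[2] = 11,  x[3] = 29,  x[4] = 16,  x[5] = 4,  x[6] = 1,  x[7] = 9.
The sequence repeats with period 6.
The value 16 first appears (with j ≥ 2) at x[4].

4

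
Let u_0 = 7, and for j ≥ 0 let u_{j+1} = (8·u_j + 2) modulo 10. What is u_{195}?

u_0 = 7,  u_1 = 8,  u_2 = 6,  u_3 = 0,  u_4 = 2,  u_5 = 8.
Since u_5 = u_1 = 8, the sequence is eventually periodic: after a pre-period of length 1 it cycles with period 4.
For j ≥ 1, u_j depends only on (j - 1) mod 4. (195 - 1) mod 4 = 2, so u_{195} = u_3 = 0.

0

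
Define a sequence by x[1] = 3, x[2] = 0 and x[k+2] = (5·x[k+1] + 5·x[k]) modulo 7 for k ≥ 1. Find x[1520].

1

Listing terms: x[1] = 3; x[2] = 0; x[3] = 1; x[4] = 5; x[5] = 2; x[6] = 0; x[7] = 3; x[8] = 1; x[9] = 6; x[10] = 0; x[11] = 2; x[12] = 3; x[13] = 4; x[14] = 0; x[15] = 6; x[16] = 2; x[17] = 5; x[18] = 0; x[19] = 4; x[20] = 6; x[21] = 1; x[22] = 0; x[23] = 5; x[24] = 4; x[25] = 3; x[26] = 0.
Since (x[25], x[26]) = (x[1], x[2]) = (3, 0) (two consecutive terms determine the rest), the sequence is periodic with period 24.
(1520 - 1) mod 24 = 7, so x[1520] = x[8] = 1.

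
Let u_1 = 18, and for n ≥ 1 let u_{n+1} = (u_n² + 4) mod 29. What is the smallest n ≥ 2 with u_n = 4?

12

Computing terms: u_1 = 18, u_2 = 9, u_3 = 27, u_4 = 8, u_5 = 10, u_6 = 17, u_7 = 3, u_8 = 13, u_9 = 28, u_{10} = 5, u_{11} = 0, u_{12} = 4, u_{13} = 20, u_{14} = 27.
Since u_{14} = u_3 = 27, the sequence is eventually periodic: after a pre-period of length 2 it cycles with period 11.
The value 4 first appears (with n ≥ 2) at u_{12}.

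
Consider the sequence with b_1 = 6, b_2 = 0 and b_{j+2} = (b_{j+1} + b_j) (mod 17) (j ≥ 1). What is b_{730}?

7

Listing terms: b_1 = 6,  b_2 = 0,  b_3 = 6,  b_4 = 6,  b_5 = 12,  b_6 = 1,  b_7 = 13,  b_8 = 14,  b_9 = 10,  b_{10} = 7,  b_{11} = 0,  b_{12} = 7,  b_{13} = 7,  b_{14} = 14,  b_{15} = 4,  b_{16} = 1,  b_{17} = 5,  b_{18} = 6,  b_{19} = 11,  b_{20} = 0,  b_{21} = 11,  b_{22} = 11,  b_{23} = 5,  b_{24} = 16,  b_{25} = 4,  b_{26} = 3,  b_{27} = 7,  b_{28} = 10,  b_{29} = 0,  b_{30} = 10,  b_{31} = 10,  b_{32} = 3,  b_{33} = 13,  b_{34} = 16,  b_{35} = 12,  b_{36} = 11,  b_{37} = 6,  b_{38} = 0.
The sequence repeats with period 36.
(730 - 1) mod 36 = 9, so b_{730} = b_{10} = 7.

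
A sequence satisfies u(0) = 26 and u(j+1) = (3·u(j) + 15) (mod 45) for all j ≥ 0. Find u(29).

Computing terms: u(0) = 26, u(1) = 3, u(2) = 24, u(3) = 42, u(4) = 6, u(5) = 33, u(6) = 24.
Since u(6) = u(2) = 24, the sequence is eventually periodic: after a pre-period of length 2 it cycles with period 4.
For j ≥ 2, u(j) depends only on (j - 2) mod 4. (29 - 2) mod 4 = 3, so u(29) = u(5) = 33.

33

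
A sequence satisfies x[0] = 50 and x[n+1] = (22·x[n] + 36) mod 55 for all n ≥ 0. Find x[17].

We have x[0] = 50,  x[1] = 36,  x[2] = 3,  x[3] = 47,  x[4] = 25,  x[5] = 36.
Since x[5] = x[1] = 36, the sequence is eventually periodic: after a pre-period of length 1 it cycles with period 4.
For n ≥ 1, x[n] depends only on (n - 1) mod 4. (17 - 1) mod 4 = 0, so x[17] = x[1] = 36.

36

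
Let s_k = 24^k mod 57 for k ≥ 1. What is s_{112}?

We have s_1 = 24, s_2 = 6, s_3 = 30, s_4 = 36, s_5 = 9, s_6 = 45, s_7 = 54, s_8 = 42, s_9 = 39, s_{10} = 24.
The sequence repeats with period 9.
So s_{112} = s_{1 + ((112-1) mod 9)} = s_4 = 36.

36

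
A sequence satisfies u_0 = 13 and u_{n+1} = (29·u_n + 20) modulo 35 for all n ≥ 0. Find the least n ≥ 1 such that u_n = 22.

u_0 = 13; u_1 = 12; u_2 = 18; u_3 = 17; u_4 = 23; u_5 = 22; u_6 = 28; u_7 = 27; u_8 = 33; u_9 = 32; u_{10} = 3; u_{11} = 2; u_{12} = 8; u_{13} = 7; u_{14} = 13.
Since u_{14} = u_0 = 13, the sequence is periodic with period 14.
The value 22 first appears (with n ≥ 1) at u_5.

5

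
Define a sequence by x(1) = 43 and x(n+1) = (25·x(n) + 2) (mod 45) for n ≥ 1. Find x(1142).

27

We have x(1) = 43; x(2) = 42; x(3) = 17; x(4) = 22; x(5) = 12; x(6) = 32; x(7) = 37; x(8) = 27; x(9) = 2; x(10) = 7; x(11) = 42.
Since x(11) = x(2) = 42, the sequence is eventually periodic: after a pre-period of length 1 it cycles with period 9.
For n ≥ 2, x(n) depends only on (n - 2) mod 9. (1142 - 2) mod 9 = 6, so x(1142) = x(8) = 27.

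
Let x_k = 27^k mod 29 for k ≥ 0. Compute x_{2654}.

5

We have x_0 = 1; x_1 = 27; x_2 = 4; x_3 = 21; x_4 = 16; x_5 = 26; x_6 = 6; x_7 = 17; x_8 = 24; x_9 = 10; x_{10} = 9; x_{11} = 11; x_{12} = 7; x_{13} = 15; x_{14} = 28; x_{15} = 2; x_{16} = 25; x_{17} = 8; x_{18} = 13; x_{19} = 3; x_{20} = 23; x_{21} = 12; x_{22} = 5; x_{23} = 19; x_{24} = 20; x_{25} = 18; x_{26} = 22; x_{27} = 14; x_{28} = 1.
The sequence repeats with period 28.
So x_{2654} = x_{0 + ((2654-0) mod 28)} = x_{22} = 5.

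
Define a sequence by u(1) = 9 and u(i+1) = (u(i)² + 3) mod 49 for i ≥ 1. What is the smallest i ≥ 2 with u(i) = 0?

5

Listing terms: u(1) = 9,  u(2) = 35,  u(3) = 3,  u(4) = 12,  u(5) = 0,  u(6) = 3.
Since u(6) = u(3) = 3, the sequence is eventually periodic: after a pre-period of length 2 it cycles with period 3.
The value 0 first appears (with i ≥ 2) at u(5).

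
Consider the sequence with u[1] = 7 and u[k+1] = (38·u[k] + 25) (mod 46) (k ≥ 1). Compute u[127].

u[1] = 7, u[2] = 15, u[3] = 43, u[4] = 3, u[5] = 1, u[6] = 17, u[7] = 27, u[8] = 39, u[9] = 35, u[10] = 21, u[11] = 41, u[12] = 19, u[13] = 11, u[14] = 29, u[15] = 23, u[16] = 25, u[17] = 9, u[18] = 45, u[19] = 33, u[20] = 37, u[21] = 5, u[22] = 31, u[23] = 7.
The sequence repeats with period 22.
(127 - 1) mod 22 = 16, so u[127] = u[17] = 9.

9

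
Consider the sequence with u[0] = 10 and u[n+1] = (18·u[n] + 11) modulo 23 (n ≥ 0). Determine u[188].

Computing terms: u[0] = 10, u[1] = 7, u[2] = 22, u[3] = 16, u[4] = 0, u[5] = 11, u[6] = 2, u[7] = 1, u[8] = 6, u[9] = 4, u[10] = 14, u[11] = 10.
Since u[11] = u[0] = 10, the sequence is periodic with period 11.
So u[188] = u[0 + ((188-0) mod 11)] = u[1] = 7.

7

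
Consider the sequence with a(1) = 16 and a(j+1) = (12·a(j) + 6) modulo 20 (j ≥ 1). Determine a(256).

10

a(1) = 16,  a(2) = 18,  a(3) = 2,  a(4) = 10,  a(5) = 6,  a(6) = 18.
Since a(6) = a(2) = 18, the sequence is eventually periodic: after a pre-period of length 1 it cycles with period 4.
For j ≥ 2, a(j) depends only on (j - 2) mod 4. (256 - 2) mod 4 = 2, so a(256) = a(4) = 10.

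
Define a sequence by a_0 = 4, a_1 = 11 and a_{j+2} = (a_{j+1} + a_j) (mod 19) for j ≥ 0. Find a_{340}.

16

Listing terms: a_0 = 4; a_1 = 11; a_2 = 15; a_3 = 7; a_4 = 3; a_5 = 10; a_6 = 13; a_7 = 4; a_8 = 17; a_9 = 2; a_{10} = 0; a_{11} = 2; a_{12} = 2; a_{13} = 4; a_{14} = 6; a_{15} = 10; a_{16} = 16; a_{17} = 7; a_{18} = 4; a_{19} = 11.
Since (a_{18}, a_{19}) = (a_0, a_1) = (4, 11) (two consecutive terms determine the rest), the sequence is periodic with period 18.
(340 - 0) mod 18 = 16, so a_{340} = a_{16} = 16.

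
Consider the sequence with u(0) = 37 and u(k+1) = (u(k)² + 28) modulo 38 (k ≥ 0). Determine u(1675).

We have u(0) = 37,  u(1) = 29,  u(2) = 33,  u(3) = 15,  u(4) = 25,  u(5) = 7,  u(6) = 1,  u(7) = 29.
Since u(7) = u(1) = 29, the sequence is eventually periodic: after a pre-period of length 1 it cycles with period 6.
For k ≥ 1, u(k) depends only on (k - 1) mod 6. (1675 - 1) mod 6 = 0, so u(1675) = u(1) = 29.

29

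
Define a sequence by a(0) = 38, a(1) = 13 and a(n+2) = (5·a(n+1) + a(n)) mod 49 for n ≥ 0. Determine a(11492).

Listing terms: a(0) = 38,  a(1) = 13,  a(2) = 5,  a(3) = 38,  a(4) = 48,  a(5) = 33,  a(6) = 17,  a(7) = 20,  a(8) = 19,  a(9) = 17,  a(10) = 6,  a(11) = 47,  a(12) = 45,  a(13) = 27,  a(14) = 33,  a(15) = 45,  a(16) = 13,  a(17) = 12,  a(18) = 24,  a(19) = 34,  a(20) = 47,  a(21) = 24,  a(22) = 20,  a(23) = 26,  a(24) = 3,  a(25) = 41,  a(26) = 12,  a(27) = 3,  a(28) = 27,  a(29) = 40,  a(30) = 31,  a(31) = 48,  a(32) = 26,  a(33) = 31,  a(34) = 34,  a(35) = 5,  a(36) = 10,  a(37) = 6,  a(38) = 40,  a(39) = 10,  a(40) = 41,  a(41) = 19,  a(42) = 38,  a(43) = 13.
The sequence repeats with period 42.
So a(11492) = a(0 + ((11492-0) mod 42)) = a(26) = 12.

12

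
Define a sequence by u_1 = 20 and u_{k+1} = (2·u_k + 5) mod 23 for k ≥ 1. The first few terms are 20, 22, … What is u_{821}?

8

u_1 = 20,  u_2 = 22,  u_3 = 3,  u_4 = 11,  u_5 = 4,  u_6 = 13,  u_7 = 8,  u_8 = 21,  u_9 = 1,  u_{10} = 7,  u_{11} = 19,  u_{12} = 20.
Since u_{12} = u_1 = 20, the sequence is periodic with period 11.
So u_{821} = u_{1 + ((821-1) mod 11)} = u_7 = 8.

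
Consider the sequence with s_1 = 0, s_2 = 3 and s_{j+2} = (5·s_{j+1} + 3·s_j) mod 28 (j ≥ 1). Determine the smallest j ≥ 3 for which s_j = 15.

3

We have s_1 = 0,  s_2 = 3,  s_3 = 15,  s_4 = 0,  s_5 = 17,  s_6 = 1,  s_7 = 0,  s_8 = 3.
Since (s_7, s_8) = (s_1, s_2) = (0, 3) (two consecutive terms determine the rest), the sequence is periodic with period 6.
The value 15 first appears (with j ≥ 3) at s_3.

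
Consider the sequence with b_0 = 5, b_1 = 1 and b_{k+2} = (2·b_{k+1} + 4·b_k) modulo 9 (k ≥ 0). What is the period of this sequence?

24

We have b_0 = 5,  b_1 = 1,  b_2 = 4,  b_3 = 3,  b_4 = 4,  b_5 = 2,  b_6 = 2,  b_7 = 3,  b_8 = 5,  b_9 = 4,  b_{10} = 1,  b_{11} = 0,  b_{12} = 4,  b_{13} = 8,  b_{14} = 5,  b_{15} = 6,  b_{16} = 5,  b_{17} = 7,  b_{18} = 7,  b_{19} = 6,  b_{20} = 4,  b_{21} = 5,  b_{22} = 8,  b_{23} = 0,  b_{24} = 5,  b_{25} = 1.
The sequence repeats with period 24.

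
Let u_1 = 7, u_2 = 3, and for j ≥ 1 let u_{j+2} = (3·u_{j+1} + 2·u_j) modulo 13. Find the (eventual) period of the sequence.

Listing terms: u_1 = 7, u_2 = 3, u_3 = 10, u_4 = 10, u_5 = 11, u_6 = 1, u_7 = 12, u_8 = 12, u_9 = 8, u_{10} = 9, u_{11} = 4, u_{12} = 4, u_{13} = 7, u_{14} = 3.
The sequence repeats with period 12.

12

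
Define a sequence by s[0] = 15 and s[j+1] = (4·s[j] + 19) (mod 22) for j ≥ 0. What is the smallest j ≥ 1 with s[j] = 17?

Computing terms: s[0] = 15,  s[1] = 13,  s[2] = 5,  s[3] = 17,  s[4] = 21,  s[5] = 15.
Since s[5] = s[0] = 15, the sequence is periodic with period 5.
The value 17 first appears (with j ≥ 1) at s[3].

3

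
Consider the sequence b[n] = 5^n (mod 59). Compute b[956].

12

b[0] = 1, b[1] = 5, b[2] = 25, b[3] = 7, b[4] = 35, b[5] = 57, b[6] = 49, b[7] = 9, b[8] = 45, b[9] = 48, b[10] = 4, b[11] = 20, b[12] = 41, b[13] = 28, b[14] = 22, b[15] = 51, b[16] = 19, b[17] = 36, b[18] = 3, b[19] = 15, b[20] = 16, b[21] = 21, b[22] = 46, b[23] = 53, b[24] = 29, b[25] = 27, b[26] = 17, b[27] = 26, b[28] = 12, b[29] = 1.
Since b[29] = b[0] = 1, the sequence is periodic with period 29.
(956 - 0) mod 29 = 28, so b[956] = b[28] = 12.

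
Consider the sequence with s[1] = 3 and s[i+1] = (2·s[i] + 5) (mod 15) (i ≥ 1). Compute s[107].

Listing terms: s[1] = 3,  s[2] = 11,  s[3] = 12,  s[4] = 14,  s[5] = 3.
The sequence repeats with period 4.
(107 - 1) mod 4 = 2, so s[107] = s[3] = 12.

12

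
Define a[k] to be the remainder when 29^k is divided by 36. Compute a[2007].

Computing terms: a[1] = 29, a[2] = 13, a[3] = 17, a[4] = 25, a[5] = 5, a[6] = 1, a[7] = 29.
The sequence repeats with period 6.
(2007 - 1) mod 6 = 2, so a[2007] = a[3] = 17.

17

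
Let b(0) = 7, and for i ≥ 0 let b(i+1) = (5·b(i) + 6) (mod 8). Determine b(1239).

b(0) = 7; b(1) = 1; b(2) = 3; b(3) = 5; b(4) = 7.
The sequence repeats with period 4.
(1239 - 0) mod 4 = 3, so b(1239) = b(3) = 5.

5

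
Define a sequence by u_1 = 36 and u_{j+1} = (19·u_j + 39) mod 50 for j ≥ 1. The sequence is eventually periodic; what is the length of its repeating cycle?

u_1 = 36; u_2 = 23; u_3 = 26; u_4 = 33; u_5 = 16; u_6 = 43; u_7 = 6; u_8 = 3; u_9 = 46; u_{10} = 13; u_{11} = 36.
Since u_{11} = u_1 = 36, the sequence is periodic with period 10.

10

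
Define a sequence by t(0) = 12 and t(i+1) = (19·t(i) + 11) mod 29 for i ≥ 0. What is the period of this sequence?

28

Computing terms: t(0) = 12; t(1) = 7; t(2) = 28; t(3) = 21; t(4) = 4; t(5) = 0; t(6) = 11; t(7) = 17; t(8) = 15; t(9) = 6; t(10) = 9; t(11) = 8; t(12) = 18; t(13) = 5; t(14) = 19; t(15) = 24; t(16) = 3; t(17) = 10; t(18) = 27; t(19) = 2; t(20) = 20; t(21) = 14; t(22) = 16; t(23) = 25; t(24) = 22; t(25) = 23; t(26) = 13; t(27) = 26; t(28) = 12.
The sequence repeats with period 28.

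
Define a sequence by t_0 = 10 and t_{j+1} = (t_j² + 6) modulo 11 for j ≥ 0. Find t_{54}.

Computing terms: t_0 = 10,  t_1 = 7,  t_2 = 0,  t_3 = 6,  t_4 = 9,  t_5 = 10.
The sequence repeats with period 5.
So t_{54} = t_{0 + ((54-0) mod 5)} = t_4 = 9.

9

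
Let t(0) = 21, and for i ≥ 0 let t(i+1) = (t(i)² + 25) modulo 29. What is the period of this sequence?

6

Computing terms: t(0) = 21,  t(1) = 2,  t(2) = 0,  t(3) = 25,  t(4) = 12,  t(5) = 24,  t(6) = 21.
The sequence repeats with period 6.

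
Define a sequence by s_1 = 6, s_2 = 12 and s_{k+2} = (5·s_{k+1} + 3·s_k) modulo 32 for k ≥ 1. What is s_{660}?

26

s_1 = 6,  s_2 = 12,  s_3 = 14,  s_4 = 10,  s_5 = 28,  s_6 = 10,  s_7 = 6,  s_8 = 28,  s_9 = 30,  s_{10} = 10,  s_{11} = 12,  s_{12} = 26,  s_{13} = 6,  s_{14} = 12.
The sequence repeats with period 12.
(660 - 1) mod 12 = 11, so s_{660} = s_{12} = 26.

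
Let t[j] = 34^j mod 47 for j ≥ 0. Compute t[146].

t[0] = 1; t[1] = 34; t[2] = 28; t[3] = 12; t[4] = 32; t[5] = 7; t[6] = 3; t[7] = 8; t[8] = 37; t[9] = 36; t[10] = 2; t[11] = 21; t[12] = 9; t[13] = 24; t[14] = 17; t[15] = 14; t[16] = 6; t[17] = 16; t[18] = 27; t[19] = 25; t[20] = 4; t[21] = 42; t[22] = 18; t[23] = 1.
The sequence repeats with period 23.
(146 - 0) mod 23 = 8, so t[146] = t[8] = 37.

37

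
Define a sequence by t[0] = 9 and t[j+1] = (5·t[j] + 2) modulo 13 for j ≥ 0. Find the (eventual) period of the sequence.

4

Computing terms: t[0] = 9, t[1] = 8, t[2] = 3, t[3] = 4, t[4] = 9.
The sequence repeats with period 4.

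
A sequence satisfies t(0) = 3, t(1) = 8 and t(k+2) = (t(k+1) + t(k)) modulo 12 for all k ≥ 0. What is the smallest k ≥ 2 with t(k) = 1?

5

t(0) = 3, t(1) = 8, t(2) = 11, t(3) = 7, t(4) = 6, t(5) = 1, t(6) = 7, t(7) = 8, t(8) = 3, t(9) = 11, t(10) = 2, t(11) = 1, t(12) = 3, t(13) = 4, t(14) = 7, t(15) = 11, t(16) = 6, t(17) = 5, t(18) = 11, t(19) = 4, t(20) = 3, t(21) = 7, t(22) = 10, t(23) = 5, t(24) = 3, t(25) = 8.
The sequence repeats with period 24.
The value 1 first appears (with k ≥ 2) at t(5).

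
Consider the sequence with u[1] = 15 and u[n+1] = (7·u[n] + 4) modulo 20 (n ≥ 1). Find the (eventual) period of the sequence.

4

Computing terms: u[1] = 15,  u[2] = 9,  u[3] = 7,  u[4] = 13,  u[5] = 15.
The sequence repeats with period 4.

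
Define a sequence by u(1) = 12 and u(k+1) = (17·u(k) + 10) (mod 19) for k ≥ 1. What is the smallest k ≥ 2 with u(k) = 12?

10

We have u(1) = 12,  u(2) = 5,  u(3) = 0,  u(4) = 10,  u(5) = 9,  u(6) = 11,  u(7) = 7,  u(8) = 15,  u(9) = 18,  u(10) = 12.
The sequence repeats with period 9.
The value 12 next appears (with k ≥ 2) at u(10).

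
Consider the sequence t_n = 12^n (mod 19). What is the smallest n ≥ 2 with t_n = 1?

Computing terms: t_1 = 12, t_2 = 11, t_3 = 18, t_4 = 7, t_5 = 8, t_6 = 1, t_7 = 12.
The sequence repeats with period 6.
The value 1 first appears (with n ≥ 2) at t_6.

6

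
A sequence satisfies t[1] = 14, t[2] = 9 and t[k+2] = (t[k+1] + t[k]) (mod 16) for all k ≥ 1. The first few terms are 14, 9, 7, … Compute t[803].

11

Computing terms: t[1] = 14,  t[2] = 9,  t[3] = 7,  t[4] = 0,  t[5] = 7,  t[6] = 7,  t[7] = 14,  t[8] = 5,  t[9] = 3,  t[10] = 8,  t[11] = 11,  t[12] = 3,  t[13] = 14,  t[14] = 1,  t[15] = 15,  t[16] = 0,  t[17] = 15,  t[18] = 15,  t[19] = 14,  t[20] = 13,  t[21] = 11,  t[22] = 8,  t[23] = 3,  t[24] = 11,  t[25] = 14,  t[26] = 9.
Since (t[25], t[26]) = (t[1], t[2]) = (14, 9) (two consecutive terms determine the rest), the sequence is periodic with period 24.
(803 - 1) mod 24 = 10, so t[803] = t[11] = 11.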